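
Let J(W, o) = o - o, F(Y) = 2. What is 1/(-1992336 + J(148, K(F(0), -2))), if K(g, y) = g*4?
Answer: -1/1992336 ≈ -5.0192e-7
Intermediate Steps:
K(g, y) = 4*g
J(W, o) = 0
1/(-1992336 + J(148, K(F(0), -2))) = 1/(-1992336 + 0) = 1/(-1992336) = -1/1992336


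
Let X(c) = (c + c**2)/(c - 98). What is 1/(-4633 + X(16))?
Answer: -41/190089 ≈ -0.00021569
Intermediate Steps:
X(c) = (c + c**2)/(-98 + c)
1/(-4633 + X(16)) = 1/(-4633 + 16*(1 + 16)/(-98 + 16)) = 1/(-4633 + 16*17/(-82)) = 1/(-4633 + 16*(-1/82)*17) = 1/(-4633 - 136/41) = 1/(-190089/41) = -41/190089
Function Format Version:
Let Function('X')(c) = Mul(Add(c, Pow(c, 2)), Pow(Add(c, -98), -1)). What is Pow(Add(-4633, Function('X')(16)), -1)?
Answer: Rational(-41, 190089) ≈ -0.00021569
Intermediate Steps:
Function('X')(c) = Mul(Pow(Add(-98, c), -1), Add(c, Pow(c, 2))) (Function('X')(c) = Mul(Add(c, Pow(c, 2)), Pow(Add(-98, c), -1)) = Mul(Pow(Add(-98, c), -1), Add(c, Pow(c, 2))))
Pow(Add(-4633, Function('X')(16)), -1) = Pow(Add(-4633, Mul(16, Pow(Add(-98, 16), -1), Add(1, 16))), -1) = Pow(Add(-4633, Mul(16, Pow(-82, -1), 17)), -1) = Pow(Add(-4633, Mul(16, Rational(-1, 82), 17)), -1) = Pow(Add(-4633, Rational(-136, 41)), -1) = Pow(Rational(-190089, 41), -1) = Rational(-41, 190089)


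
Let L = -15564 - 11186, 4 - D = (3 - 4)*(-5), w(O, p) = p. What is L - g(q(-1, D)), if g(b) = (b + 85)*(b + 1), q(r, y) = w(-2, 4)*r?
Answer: -26507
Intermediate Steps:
D = -1 (D = 4 - (3 - 4)*(-5) = 4 - (-1)*(-5) = 4 - 1*5 = 4 - 5 = -1)
q(r, y) = 4*r
g(b) = (1 + b)*(85 + b) (g(b) = (85 + b)*(1 + b) = (1 + b)*(85 + b))
L = -26750
L - g(q(-1, D)) = -26750 - (85 + (4*(-1))² + 86*(4*(-1))) = -26750 - (85 + (-4)² + 86*(-4)) = -26750 - (85 + 16 - 344) = -26750 - 1*(-243) = -26750 + 243 = -26507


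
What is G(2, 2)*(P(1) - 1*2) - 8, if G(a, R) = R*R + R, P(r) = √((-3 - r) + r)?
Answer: -20 + 6*I*√3 ≈ -20.0 + 10.392*I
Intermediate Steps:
P(r) = I*√3 (P(r) = √(-3) = I*√3)
G(a, R) = R + R² (G(a, R) = R² + R = R + R²)
G(2, 2)*(P(1) - 1*2) - 8 = (2*(1 + 2))*(I*√3 - 1*2) - 8 = (2*3)*(I*√3 - 2) - 8 = 6*(-2 + I*√3) - 8 = (-12 + 6*I*√3) - 8 = -20 + 6*I*√3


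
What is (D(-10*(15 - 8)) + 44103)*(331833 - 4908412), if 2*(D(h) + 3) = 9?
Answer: -403695457011/2 ≈ -2.0185e+11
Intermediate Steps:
D(h) = 3/2 (D(h) = -3 + (1/2)*9 = -3 + 9/2 = 3/2)
(D(-10*(15 - 8)) + 44103)*(331833 - 4908412) = (3/2 + 44103)*(331833 - 4908412) = (88209/2)*(-4576579) = -403695457011/2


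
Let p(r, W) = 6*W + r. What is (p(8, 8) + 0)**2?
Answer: 3136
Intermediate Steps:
p(r, W) = r + 6*W
(p(8, 8) + 0)**2 = ((8 + 6*8) + 0)**2 = ((8 + 48) + 0)**2 = (56 + 0)**2 = 56**2 = 3136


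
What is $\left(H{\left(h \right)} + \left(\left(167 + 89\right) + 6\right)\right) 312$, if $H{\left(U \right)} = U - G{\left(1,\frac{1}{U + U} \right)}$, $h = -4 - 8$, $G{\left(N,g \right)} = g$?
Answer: $78013$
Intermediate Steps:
$h = -12$ ($h = -4 - 8 = -12$)
$H{\left(U \right)} = U - \frac{1}{2 U}$ ($H{\left(U \right)} = U - \frac{1}{U + U} = U - \frac{1}{2 U}$)
$\left(H{\left(h \right)} + \left(\left(167 + 89\right) + 6\right)\right) 312 = \left(\left(-12 - \frac{1}{2 \left(-12\right)}\right) + \left(\left(167 + 89\right) + 6\right)\right) 312 = \left(\left(-12 - - \frac{1}{24}\right) + \left(256 + 6\right)\right) 312 = \left(\left(-12 + \frac{1}{24}\right) + 262\right) 312 = \left(- \frac{287}{24} + 262\right) 312 = \frac{6001}{24} \cdot 312 = 78013$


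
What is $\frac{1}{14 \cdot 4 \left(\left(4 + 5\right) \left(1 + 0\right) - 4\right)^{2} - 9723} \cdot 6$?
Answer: $- \frac{6}{8323} \approx -0.00072089$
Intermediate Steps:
$\frac{1}{14 \cdot 4 \left(\left(4 + 5\right) \left(1 + 0\right) - 4\right)^{2} - 9723} \cdot 6 = \frac{1}{56 \left(9 \cdot 1 - 4\right)^{2} - 9723} \cdot 6 = \frac{1}{56 \left(9 - 4\right)^{2} - 9723} \cdot 6 = \frac{1}{56 \cdot 5^{2} - 9723} \cdot 6 = \frac{1}{56 \cdot 25 - 9723} \cdot 6 = \frac{1}{1400 - 9723} \cdot 6 = \frac{1}{-8323} \cdot 6 = \left(- \frac{1}{8323}\right) 6 = - \frac{6}{8323}$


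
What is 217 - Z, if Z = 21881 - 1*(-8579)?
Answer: -30243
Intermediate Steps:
Z = 30460 (Z = 21881 + 8579 = 30460)
217 - Z = 217 - 1*30460 = 217 - 30460 = -30243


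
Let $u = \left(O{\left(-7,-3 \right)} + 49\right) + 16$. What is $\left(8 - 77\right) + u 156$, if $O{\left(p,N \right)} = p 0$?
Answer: $10071$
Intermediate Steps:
$O{\left(p,N \right)} = 0$
$u = 65$ ($u = \left(0 + 49\right) + 16 = 49 + 16 = 65$)
$\left(8 - 77\right) + u 156 = \left(8 - 77\right) + 65 \cdot 156 = \left(8 - 77\right) + 10140 = -69 + 10140 = 10071$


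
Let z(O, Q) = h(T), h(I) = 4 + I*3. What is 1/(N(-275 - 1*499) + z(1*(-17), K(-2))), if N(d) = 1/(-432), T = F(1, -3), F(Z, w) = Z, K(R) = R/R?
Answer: 432/3023 ≈ 0.14290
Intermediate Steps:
K(R) = 1
T = 1
h(I) = 4 + 3*I
z(O, Q) = 7 (z(O, Q) = 4 + 3*1 = 4 + 3 = 7)
N(d) = -1/432
1/(N(-275 - 1*499) + z(1*(-17), K(-2))) = 1/(-1/432 + 7) = 1/(3023/432) = 432/3023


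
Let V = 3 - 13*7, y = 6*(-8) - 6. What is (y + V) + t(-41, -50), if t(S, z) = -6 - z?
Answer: -98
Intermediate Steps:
y = -54 (y = -48 - 6 = -54)
V = -88 (V = 3 - 91 = -88)
(y + V) + t(-41, -50) = (-54 - 88) + (-6 - 1*(-50)) = -142 + (-6 + 50) = -142 + 44 = -98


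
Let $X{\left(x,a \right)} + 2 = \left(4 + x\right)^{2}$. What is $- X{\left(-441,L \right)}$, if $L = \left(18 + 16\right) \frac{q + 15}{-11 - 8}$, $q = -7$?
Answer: $-190967$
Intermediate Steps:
$L = - \frac{272}{19}$ ($L = \left(18 + 16\right) \frac{-7 + 15}{-11 - 8} = 34 \frac{8}{-19} = 34 \cdot 8 \left(- \frac{1}{19}\right) = 34 \left(- \frac{8}{19}\right) = - \frac{272}{19} \approx -14.316$)
$X{\left(x,a \right)} = -2 + \left(4 + x\right)^{2}$
$- X{\left(-441,L \right)} = - (-2 + \left(4 - 441\right)^{2}) = - (-2 + \left(-437\right)^{2}) = - (-2 + 190969) = \left(-1\right) 190967 = -190967$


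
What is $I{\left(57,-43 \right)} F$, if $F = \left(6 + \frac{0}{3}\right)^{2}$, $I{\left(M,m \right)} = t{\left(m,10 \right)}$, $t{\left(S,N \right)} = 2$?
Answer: $72$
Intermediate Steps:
$I{\left(M,m \right)} = 2$
$F = 36$ ($F = \left(6 + 0 \cdot \frac{1}{3}\right)^{2} = \left(6 + 0\right)^{2} = 6^{2} = 36$)
$I{\left(57,-43 \right)} F = 2 \cdot 36 = 72$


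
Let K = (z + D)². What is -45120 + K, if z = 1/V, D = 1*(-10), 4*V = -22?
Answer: -5446976/121 ≈ -45016.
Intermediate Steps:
V = -11/2 (V = (¼)*(-22) = -11/2 ≈ -5.5000)
D = -10
z = -2/11 (z = 1/(-11/2) = -2/11 ≈ -0.18182)
K = 12544/121 (K = (-2/11 - 10)² = (-112/11)² = 12544/121 ≈ 103.67)
-45120 + K = -45120 + 12544/121 = -5446976/121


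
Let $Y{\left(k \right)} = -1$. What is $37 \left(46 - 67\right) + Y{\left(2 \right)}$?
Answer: $-778$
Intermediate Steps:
$37 \left(46 - 67\right) + Y{\left(2 \right)} = 37 \left(46 - 67\right) - 1 = 37 \left(-21\right) - 1 = -777 - 1 = -778$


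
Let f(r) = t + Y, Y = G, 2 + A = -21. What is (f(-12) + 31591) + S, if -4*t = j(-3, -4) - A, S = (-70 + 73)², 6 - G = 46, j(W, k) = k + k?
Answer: 126225/4 ≈ 31556.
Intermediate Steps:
j(W, k) = 2*k
G = -40 (G = 6 - 1*46 = 6 - 46 = -40)
A = -23 (A = -2 - 21 = -23)
Y = -40
S = 9 (S = 3² = 9)
t = -15/4 (t = -(2*(-4) - 1*(-23))/4 = -(-8 + 23)/4 = -¼*15 = -15/4 ≈ -3.7500)
f(r) = -175/4 (f(r) = -15/4 - 40 = -175/4)
(f(-12) + 31591) + S = (-175/4 + 31591) + 9 = 126189/4 + 9 = 126225/4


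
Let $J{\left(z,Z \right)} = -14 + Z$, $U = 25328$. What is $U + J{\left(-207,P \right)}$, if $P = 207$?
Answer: $25521$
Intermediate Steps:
$U + J{\left(-207,P \right)} = 25328 + \left(-14 + 207\right) = 25328 + 193 = 25521$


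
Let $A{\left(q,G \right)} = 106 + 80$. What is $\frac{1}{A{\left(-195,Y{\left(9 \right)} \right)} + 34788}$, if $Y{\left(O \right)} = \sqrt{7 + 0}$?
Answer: $\frac{1}{34974} \approx 2.8593 \cdot 10^{-5}$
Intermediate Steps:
$Y{\left(O \right)} = \sqrt{7}$
$A{\left(q,G \right)} = 186$
$\frac{1}{A{\left(-195,Y{\left(9 \right)} \right)} + 34788} = \frac{1}{186 + 34788} = \frac{1}{34974}$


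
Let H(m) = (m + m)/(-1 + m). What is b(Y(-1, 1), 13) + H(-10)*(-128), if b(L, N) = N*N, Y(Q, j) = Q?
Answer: -701/11 ≈ -63.727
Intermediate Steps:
H(m) = 2*m/(-1 + m) (H(m) = (2*m)/(-1 + m) = 2*m/(-1 + m))
b(L, N) = N**2
b(Y(-1, 1), 13) + H(-10)*(-128) = 13**2 + (2*(-10)/(-1 - 10))*(-128) = 169 + (2*(-10)/(-11))*(-128) = 169 + (2*(-10)*(-1/11))*(-128) = 169 + (20/11)*(-128) = 169 - 2560/11 = -701/11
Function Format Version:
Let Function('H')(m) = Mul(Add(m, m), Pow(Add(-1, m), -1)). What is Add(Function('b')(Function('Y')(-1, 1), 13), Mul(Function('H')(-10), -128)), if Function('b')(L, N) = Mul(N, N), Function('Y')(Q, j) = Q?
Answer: Rational(-701, 11) ≈ -63.727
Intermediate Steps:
Function('H')(m) = Mul(2, m, Pow(Add(-1, m), -1)) (Function('H')(m) = Mul(Mul(2, m), Pow(Add(-1, m), -1)) = Mul(2, m, Pow(Add(-1, m), -1)))
Function('b')(L, N) = Pow(N, 2)
Add(Function('b')(Function('Y')(-1, 1), 13), Mul(Function('H')(-10), -128)) = Add(Pow(13, 2), Mul(Mul(2, -10, Pow(Add(-1, -10), -1)), -128)) = Add(169, Mul(Mul(2, -10, Pow(-11, -1)), -128)) = Add(169, Mul(Mul(2, -10, Rational(-1, 11)), -128)) = Add(169, Mul(Rational(20, 11), -128)) = Add(169, Rational(-2560, 11)) = Rational(-701, 11)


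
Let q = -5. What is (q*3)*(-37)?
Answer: 555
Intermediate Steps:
(q*3)*(-37) = -5*3*(-37) = -15*(-37) = 555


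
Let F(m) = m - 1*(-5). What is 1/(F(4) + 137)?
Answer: 1/146 ≈ 0.0068493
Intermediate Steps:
F(m) = 5 + m (F(m) = m + 5 = 5 + m)
1/(F(4) + 137) = 1/((5 + 4) + 137) = 1/(9 + 137) = 1/146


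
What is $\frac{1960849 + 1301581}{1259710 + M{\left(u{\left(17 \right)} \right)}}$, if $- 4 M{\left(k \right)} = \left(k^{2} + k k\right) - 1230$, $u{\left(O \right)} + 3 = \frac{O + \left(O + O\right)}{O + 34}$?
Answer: $\frac{6524860}{2520031} \approx 2.5892$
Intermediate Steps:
$u{\left(O \right)} = -3 + \frac{3 O}{34 + O}$ ($u{\left(O \right)} = -3 + \frac{O + \left(O + O\right)}{O + 34} = -3 + \frac{O + 2 O}{34 + O} = -3 + \frac{3 O}{34 + O}$)
$M{\left(k \right)} = \frac{615}{2} - \frac{k^{2}}{2}$ ($M{\left(k \right)} = - \frac{\left(k^{2} + k k\right) - 1230}{4} = - \frac{\left(k^{2} + k^{2}\right) - 1230}{4} = - \frac{2 k^{2} - 1230}{4} = - \frac{-1230 + 2 k^{2}}{4} = \frac{615}{2} - \frac{k^{2}}{2}$)
$\frac{1960849 + 1301581}{1259710 + M{\left(u{\left(17 \right)} \right)}} = \frac{1960849 + 1301581}{1259710 + \left(\frac{615}{2} - \frac{\left(- \frac{102}{34 + 17}\right)^{2}}{2}\right)} = \frac{3262430}{1259710 + \left(\frac{615}{2} - \frac{\left(- \frac{102}{51}\right)^{2}}{2}\right)} = \frac{3262430}{1259710 + \left(\frac{615}{2} - \frac{\left(\left(-102\right) \frac{1}{51}\right)^{2}}{2}\right)} = \frac{3262430}{1259710 + \left(\frac{615}{2} - \frac{\left(-2\right)^{2}}{2}\right)} = \frac{3262430}{1259710 + \left(\frac{615}{2} - 2\right)} = \frac{3262430}{1259710 + \frac{611}{2}} = \frac{3262430}{\frac{2520031}{2}} = 3262430 \cdot \frac{2}{2520031} = \frac{6524860}{2520031}$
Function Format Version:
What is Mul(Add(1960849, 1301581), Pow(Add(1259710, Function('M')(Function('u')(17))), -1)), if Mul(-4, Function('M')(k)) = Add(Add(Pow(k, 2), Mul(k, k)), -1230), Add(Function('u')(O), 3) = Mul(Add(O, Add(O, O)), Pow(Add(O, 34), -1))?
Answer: Rational(6524860, 2520031) ≈ 2.5892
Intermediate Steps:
Function('u')(O) = Add(-3, Mul(3, O, Pow(Add(34, O), -1))) (Function('u')(O) = Add(-3, Mul(Add(O, Add(O, O)), Pow(Add(O, 34), -1))) = Add(-3, Mul(Add(O, Mul(2, O)), Pow(Add(34, O), -1))) = Add(-3, Mul(Mul(3, O), Pow(Add(34, O), -1))) = Add(-3, Mul(3, O, Pow(Add(34, O), -1))))
Function('M')(k) = Add(Rational(615, 2), Mul(Rational(-1, 2), Pow(k, 2))) (Function('M')(k) = Mul(Rational(-1, 4), Add(Add(Pow(k, 2), Mul(k, k)), -1230)) = Mul(Rational(-1, 4), Add(Add(Pow(k, 2), Pow(k, 2)), -1230)) = Mul(Rational(-1, 4), Add(Mul(2, Pow(k, 2)), -1230)) = Mul(Rational(-1, 4), Add(-1230, Mul(2, Pow(k, 2)))) = Add(Rational(615, 2), Mul(Rational(-1, 2), Pow(k, 2))))
Mul(Add(1960849, 1301581), Pow(Add(1259710, Function('M')(Function('u')(17))), -1)) = Mul(Add(1960849, 1301581), Pow(Add(1259710, Add(Rational(615, 2), Mul(Rational(-1, 2), Pow(Mul(-102, Pow(Add(34, 17), -1)), 2)))), -1)) = Mul(3262430, Pow(Add(1259710, Add(Rational(615, 2), Mul(Rational(-1, 2), Pow(Mul(-102, Pow(51, -1)), 2)))), -1)) = Mul(3262430, Pow(Add(1259710, Add(Rational(615, 2), Mul(Rational(-1, 2), Pow(Mul(-102, Rational(1, 51)), 2)))), -1)) = Mul(3262430, Pow(Add(1259710, Add(Rational(615, 2), Mul(Rational(-1, 2), Pow(-2, 2)))), -1)) = Mul(3262430, Pow(Add(1259710, Add(Rational(615, 2), Mul(Rational(-1, 2), 4))), -1)) = Mul(3262430, Pow(Add(1259710, Add(Rational(615, 2), -2)), -1)) = Mul(3262430, Pow(Add(1259710, Rational(611, 2)), -1)) = Mul(3262430, Pow(Rational(2520031, 2), -1)) = Mul(3262430, Rational(2, 2520031)) = Rational(6524860, 2520031)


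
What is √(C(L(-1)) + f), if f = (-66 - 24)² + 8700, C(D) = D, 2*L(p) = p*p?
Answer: √67202/2 ≈ 129.62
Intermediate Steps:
L(p) = p²/2 (L(p) = (p*p)/2 = p²/2)
f = 16800 (f = (-90)² + 8700 = 8100 + 8700 = 16800)
√(C(L(-1)) + f) = √((½)*(-1)² + 16800) = √((½)*1 + 16800) = √(½ + 16800) = √(33601/2) = √67202/2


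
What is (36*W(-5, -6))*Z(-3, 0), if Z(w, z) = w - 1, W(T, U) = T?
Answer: 720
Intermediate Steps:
Z(w, z) = -1 + w
(36*W(-5, -6))*Z(-3, 0) = (36*(-5))*(-1 - 3) = -180*(-4) = 720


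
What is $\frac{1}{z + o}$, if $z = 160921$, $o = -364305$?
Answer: $- \frac{1}{203384} \approx -4.9168 \cdot 10^{-6}$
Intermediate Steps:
$\frac{1}{z + o} = \frac{1}{160921 - 364305} = \frac{1}{-203384} = - \frac{1}{203384}$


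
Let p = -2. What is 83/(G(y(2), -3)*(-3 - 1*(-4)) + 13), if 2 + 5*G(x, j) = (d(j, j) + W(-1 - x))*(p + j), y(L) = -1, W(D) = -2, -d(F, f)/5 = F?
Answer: -415/2 ≈ -207.50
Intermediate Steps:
d(F, f) = -5*F
G(x, j) = -⅖ + (-2 + j)*(-2 - 5*j)/5 (G(x, j) = -⅖ + ((-5*j - 2)*(-2 + j))/5 = -⅖ + ((-2 - 5*j)*(-2 + j))/5 = -⅖ + ((-2 + j)*(-2 - 5*j))/5 = -⅖ + (-2 + j)*(-2 - 5*j)/5)
83/(G(y(2), -3)*(-3 - 1*(-4)) + 13) = 83/((⅖ - 1*(-3)² + (8/5)*(-3))*(-3 - 1*(-4)) + 13) = 83/((⅖ - 1*9 - 24/5)*(-3 + 4) + 13) = 83/((⅖ - 9 - 24/5)*1 + 13) = 83/(-67/5*1 + 13) = 83/(-67/5 + 13) = 83/(-⅖) = 83*(-5/2) = -415/2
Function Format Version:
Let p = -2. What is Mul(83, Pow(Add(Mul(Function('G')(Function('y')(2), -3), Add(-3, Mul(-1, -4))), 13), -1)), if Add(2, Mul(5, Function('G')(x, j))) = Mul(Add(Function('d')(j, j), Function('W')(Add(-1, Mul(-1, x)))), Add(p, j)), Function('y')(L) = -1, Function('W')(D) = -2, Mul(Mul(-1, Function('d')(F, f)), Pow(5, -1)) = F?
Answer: Rational(-415, 2) ≈ -207.50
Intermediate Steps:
Function('d')(F, f) = Mul(-5, F)
Function('G')(x, j) = Add(Rational(-2, 5), Mul(Rational(1, 5), Add(-2, j), Add(-2, Mul(-5, j)))) (Function('G')(x, j) = Add(Rational(-2, 5), Mul(Rational(1, 5), Mul(Add(Mul(-5, j), -2), Add(-2, j)))) = Add(Rational(-2, 5), Mul(Rational(1, 5), Mul(Add(-2, Mul(-5, j)), Add(-2, j)))) = Add(Rational(-2, 5), Mul(Rational(1, 5), Mul(Add(-2, j), Add(-2, Mul(-5, j))))) = Add(Rational(-2, 5), Mul(Rational(1, 5), Add(-2, j), Add(-2, Mul(-5, j)))))
Mul(83, Pow(Add(Mul(Function('G')(Function('y')(2), -3), Add(-3, Mul(-1, -4))), 13), -1)) = Mul(83, Pow(Add(Mul(Add(Rational(2, 5), Mul(-1, Pow(-3, 2)), Mul(Rational(8, 5), -3)), Add(-3, Mul(-1, -4))), 13), -1)) = Mul(83, Pow(Add(Mul(Add(Rational(2, 5), Mul(-1, 9), Rational(-24, 5)), Add(-3, 4)), 13), -1)) = Mul(83, Pow(Add(Mul(Add(Rational(2, 5), -9, Rational(-24, 5)), 1), 13), -1)) = Mul(83, Pow(Add(Mul(Rational(-67, 5), 1), 13), -1)) = Mul(83, Pow(Add(Rational(-67, 5), 13), -1)) = Mul(83, Pow(Rational(-2, 5), -1)) = Mul(83, Rational(-5, 2)) = Rational(-415, 2)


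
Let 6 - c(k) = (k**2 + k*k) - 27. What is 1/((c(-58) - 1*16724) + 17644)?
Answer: -1/5775 ≈ -0.00017316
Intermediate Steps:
c(k) = 33 - 2*k**2 (c(k) = 6 - ((k**2 + k*k) - 27) = 6 - ((k**2 + k**2) - 27) = 6 - (2*k**2 - 27) = 6 - (-27 + 2*k**2) = 6 + (27 - 2*k**2) = 33 - 2*k**2)
1/((c(-58) - 1*16724) + 17644) = 1/(((33 - 2*(-58)**2) - 1*16724) + 17644) = 1/(((33 - 2*3364) - 16724) + 17644) = 1/(((33 - 6728) - 16724) + 17644) = 1/((-6695 - 16724) + 17644) = 1/(-23419 + 17644) = 1/(-5775) = -1/5775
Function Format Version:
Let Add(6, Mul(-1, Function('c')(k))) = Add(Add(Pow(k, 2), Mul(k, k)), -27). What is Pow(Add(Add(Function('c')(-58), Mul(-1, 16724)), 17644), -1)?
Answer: Rational(-1, 5775) ≈ -0.00017316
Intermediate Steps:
Function('c')(k) = Add(33, Mul(-2, Pow(k, 2))) (Function('c')(k) = Add(6, Mul(-1, Add(Add(Pow(k, 2), Mul(k, k)), -27))) = Add(6, Mul(-1, Add(Add(Pow(k, 2), Pow(k, 2)), -27))) = Add(6, Mul(-1, Add(Mul(2, Pow(k, 2)), -27))) = Add(6, Mul(-1, Add(-27, Mul(2, Pow(k, 2))))) = Add(6, Add(27, Mul(-2, Pow(k, 2)))) = Add(33, Mul(-2, Pow(k, 2))))
Pow(Add(Add(Function('c')(-58), Mul(-1, 16724)), 17644), -1) = Pow(Add(Add(Add(33, Mul(-2, Pow(-58, 2))), Mul(-1, 16724)), 17644), -1) = Pow(Add(Add(Add(33, Mul(-2, 3364)), -16724), 17644), -1) = Pow(Add(Add(Add(33, -6728), -16724), 17644), -1) = Pow(Add(Add(-6695, -16724), 17644), -1) = Pow(Add(-23419, 17644), -1) = Pow(-5775, -1) = Rational(-1, 5775)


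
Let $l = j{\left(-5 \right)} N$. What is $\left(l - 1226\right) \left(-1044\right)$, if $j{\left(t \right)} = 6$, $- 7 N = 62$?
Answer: $\frac{9347976}{7} \approx 1.3354 \cdot 10^{6}$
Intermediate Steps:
$N = - \frac{62}{7}$ ($N = \left(- \frac{1}{7}\right) 62 = - \frac{62}{7} \approx -8.8571$)
$l = - \frac{372}{7}$ ($l = 6 \left(- \frac{62}{7}\right) = - \frac{372}{7} \approx -53.143$)
$\left(l - 1226\right) \left(-1044\right) = \left(- \frac{372}{7} - 1226\right) \left(-1044\right) = \left(- \frac{8954}{7}\right) \left(-1044\right) = \frac{9347976}{7}$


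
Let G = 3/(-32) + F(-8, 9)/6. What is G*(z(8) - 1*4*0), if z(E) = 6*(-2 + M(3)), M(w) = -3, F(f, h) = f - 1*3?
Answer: 925/16 ≈ 57.813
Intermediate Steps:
F(f, h) = -3 + f (F(f, h) = f - 3 = -3 + f)
G = -185/96 (G = 3/(-32) + (-3 - 8)/6 = 3*(-1/32) - 11*⅙ = -3/32 - 11/6 = -185/96 ≈ -1.9271)
z(E) = -30 (z(E) = 6*(-2 - 3) = 6*(-5) = -30)
G*(z(8) - 1*4*0) = -185*(-30 - 1*4*0)/96 = -185*(-30 - 4*0)/96 = -185*(-30 + 0)/96 = -185/96*(-30) = 925/16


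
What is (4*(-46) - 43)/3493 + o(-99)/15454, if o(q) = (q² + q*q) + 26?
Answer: 32526273/26990411 ≈ 1.2051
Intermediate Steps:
o(q) = 26 + 2*q² (o(q) = (q² + q²) + 26 = 2*q² + 26 = 26 + 2*q²)
(4*(-46) - 43)/3493 + o(-99)/15454 = (4*(-46) - 43)/3493 + (26 + 2*(-99)²)/15454 = (-184 - 43)*(1/3493) + (26 + 2*9801)*(1/15454) = -227*1/3493 + (26 + 19602)*(1/15454) = -227/3493 + 19628*(1/15454) = -227/3493 + 9814/7727 = 32526273/26990411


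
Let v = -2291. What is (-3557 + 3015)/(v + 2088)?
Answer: 542/203 ≈ 2.6700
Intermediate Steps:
(-3557 + 3015)/(v + 2088) = (-3557 + 3015)/(-2291 + 2088) = -542/(-203) = -542*(-1/203) = 542/203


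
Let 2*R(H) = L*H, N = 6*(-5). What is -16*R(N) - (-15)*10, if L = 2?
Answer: 630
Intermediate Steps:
N = -30
R(H) = H (R(H) = (2*H)/2 = H)
-16*R(N) - (-15)*10 = -16*(-30) - (-15)*10 = 480 - 1*(-150) = 480 + 150 = 630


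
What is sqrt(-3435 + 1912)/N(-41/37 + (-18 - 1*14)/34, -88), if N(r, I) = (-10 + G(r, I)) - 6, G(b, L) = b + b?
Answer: -629*I*sqrt(1523)/12642 ≈ -1.9417*I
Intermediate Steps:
G(b, L) = 2*b
N(r, I) = -16 + 2*r (N(r, I) = (-10 + 2*r) - 6 = -16 + 2*r)
sqrt(-3435 + 1912)/N(-41/37 + (-18 - 1*14)/34, -88) = sqrt(-3435 + 1912)/(-16 + 2*(-41/37 + (-18 - 1*14)/34)) = sqrt(-1523)/(-16 + 2*(-41*1/37 + (-18 - 14)*(1/34))) = (I*sqrt(1523))/(-16 + 2*(-41/37 - 32*1/34)) = (I*sqrt(1523))/(-16 + 2*(-41/37 - 16/17)) = (I*sqrt(1523))/(-16 + 2*(-1289/629)) = (I*sqrt(1523))/(-16 - 2578/629) = (I*sqrt(1523))/(-12642/629) = (I*sqrt(1523))*(-629/12642) = -629*I*sqrt(1523)/12642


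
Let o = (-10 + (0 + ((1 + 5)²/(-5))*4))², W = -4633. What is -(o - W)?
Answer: -153461/25 ≈ -6138.4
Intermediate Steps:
o = 37636/25 (o = (-10 + (0 + (6²*(-⅕))*4))² = (-10 + (0 + (36*(-⅕))*4))² = (-10 + (0 - 36/5*4))² = (-10 + (0 - 144/5))² = (-10 - 144/5)² = (-194/5)² = 37636/25 ≈ 1505.4)
-(o - W) = -(37636/25 - 1*(-4633)) = -(37636/25 + 4633) = -1*153461/25 = -153461/25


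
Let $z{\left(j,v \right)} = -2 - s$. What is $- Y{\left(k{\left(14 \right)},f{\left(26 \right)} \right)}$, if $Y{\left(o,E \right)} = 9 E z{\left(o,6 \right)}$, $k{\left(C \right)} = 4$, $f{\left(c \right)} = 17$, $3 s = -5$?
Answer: $51$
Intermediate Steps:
$s = - \frac{5}{3}$ ($s = \frac{1}{3} \left(-5\right) = - \frac{5}{3} \approx -1.6667$)
$z{\left(j,v \right)} = - \frac{1}{3}$ ($z{\left(j,v \right)} = -2 - - \frac{5}{3} = -2 + \frac{5}{3} = - \frac{1}{3}$)
$Y{\left(o,E \right)} = - 3 E$ ($Y{\left(o,E \right)} = 9 E \left(- \frac{1}{3}\right) = - 3 E$)
$- Y{\left(k{\left(14 \right)},f{\left(26 \right)} \right)} = - \left(-3\right) 17 = \left(-1\right) \left(-51\right) = 51$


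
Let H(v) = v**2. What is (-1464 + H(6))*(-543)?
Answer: 775404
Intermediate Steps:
(-1464 + H(6))*(-543) = (-1464 + 6**2)*(-543) = (-1464 + 36)*(-543) = -1428*(-543) = 775404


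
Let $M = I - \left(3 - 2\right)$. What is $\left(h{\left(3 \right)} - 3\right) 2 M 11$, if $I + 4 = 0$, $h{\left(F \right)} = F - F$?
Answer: $330$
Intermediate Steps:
$h{\left(F \right)} = 0$
$I = -4$ ($I = -4 + 0 = -4$)
$M = -5$ ($M = -4 - \left(3 - 2\right) = -4 - 1 = -5$)
$\left(h{\left(3 \right)} - 3\right) 2 M 11 = \left(0 - 3\right) 2 \left(-5\right) 11 = \left(-3\right) 2 \left(-5\right) 11 = \left(-6\right) \left(-5\right) 11 = 30 \cdot 11 = 330$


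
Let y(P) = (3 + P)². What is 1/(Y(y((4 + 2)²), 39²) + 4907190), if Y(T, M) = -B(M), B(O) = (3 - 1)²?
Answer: 1/4907186 ≈ 2.0378e-7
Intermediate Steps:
B(O) = 4 (B(O) = 2² = 4)
Y(T, M) = -4 (Y(T, M) = -1*4 = -4)
1/(Y(y((4 + 2)²), 39²) + 4907190) = 1/(-4 + 4907190) = 1/4907186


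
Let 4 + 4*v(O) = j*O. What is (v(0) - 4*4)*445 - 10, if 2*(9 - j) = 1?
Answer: -7575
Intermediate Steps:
j = 17/2 (j = 9 - 1/2*1 = 9 - 1/2 = 17/2 ≈ 8.5000)
v(O) = -1 + 17*O/8 (v(O) = -1 + (17*O/2)/4 = -1 + 17*O/8)
(v(0) - 4*4)*445 - 10 = ((-1 + (17/8)*0) - 4*4)*445 - 10 = ((-1 + 0) - 16)*445 - 10 = (-1 - 16)*445 - 10 = -17*445 - 10 = -7565 - 10 = -7575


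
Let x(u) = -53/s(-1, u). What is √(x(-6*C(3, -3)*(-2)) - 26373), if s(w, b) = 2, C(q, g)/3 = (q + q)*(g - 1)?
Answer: I*√105598/2 ≈ 162.48*I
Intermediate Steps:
C(q, g) = 6*q*(-1 + g) (C(q, g) = 3*((q + q)*(g - 1)) = 3*((2*q)*(-1 + g)) = 3*(2*q*(-1 + g)) = 6*q*(-1 + g))
x(u) = -53/2
√(x(-6*C(3, -3)*(-2)) - 26373) = √(-53/2 - 26373) = √(-52799/2) = I*√105598/2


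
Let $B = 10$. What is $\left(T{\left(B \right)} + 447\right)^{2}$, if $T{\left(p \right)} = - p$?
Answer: $190969$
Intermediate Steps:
$\left(T{\left(B \right)} + 447\right)^{2} = \left(\left(-1\right) 10 + 447\right)^{2} = \left(-10 + 447\right)^{2} = 437^{2} = 190969$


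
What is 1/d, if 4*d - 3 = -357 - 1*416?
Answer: -2/385 ≈ -0.0051948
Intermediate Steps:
d = -385/2 (d = ¾ + (-357 - 1*416)/4 = ¾ + (-357 - 416)/4 = ¾ + (¼)*(-773) = ¾ - 773/4 = -385/2 ≈ -192.50)
1/d = 1/(-385/2) = -2/385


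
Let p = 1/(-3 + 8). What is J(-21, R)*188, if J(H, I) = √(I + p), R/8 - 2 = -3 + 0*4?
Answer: 188*I*√195/5 ≈ 525.06*I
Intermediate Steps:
p = ⅕ (p = 1/5 = ⅕ ≈ 0.20000)
R = -8 (R = 16 + 8*(-3 + 0*4) = 16 + 8*(-3 + 0) = 16 + 8*(-3) = 16 - 24 = -8)
J(H, I) = √(⅕ + I) (J(H, I) = √(I + ⅕) = √(⅕ + I))
J(-21, R)*188 = (√(5 + 25*(-8))/5)*188 = (√(5 - 200)/5)*188 = (√(-195)/5)*188 = ((I*√195)/5)*188 = (I*√195/5)*188 = 188*I*√195/5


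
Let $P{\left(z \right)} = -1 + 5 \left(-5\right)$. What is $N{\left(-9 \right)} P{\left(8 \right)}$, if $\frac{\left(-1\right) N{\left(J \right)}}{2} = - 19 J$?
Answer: $8892$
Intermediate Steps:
$N{\left(J \right)} = 38 J$ ($N{\left(J \right)} = - 2 \left(- 19 J\right) = 38 J$)
$P{\left(z \right)} = -26$ ($P{\left(z \right)} = -1 - 25 = -26$)
$N{\left(-9 \right)} P{\left(8 \right)} = 38 \left(-9\right) \left(-26\right) = \left(-342\right) \left(-26\right) = 8892$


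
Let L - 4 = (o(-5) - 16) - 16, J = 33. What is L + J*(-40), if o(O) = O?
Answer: -1353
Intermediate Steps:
L = -33 (L = 4 + ((-5 - 16) - 16) = 4 + (-21 - 16) = 4 - 37 = -33)
L + J*(-40) = -33 + 33*(-40) = -33 - 1320 = -1353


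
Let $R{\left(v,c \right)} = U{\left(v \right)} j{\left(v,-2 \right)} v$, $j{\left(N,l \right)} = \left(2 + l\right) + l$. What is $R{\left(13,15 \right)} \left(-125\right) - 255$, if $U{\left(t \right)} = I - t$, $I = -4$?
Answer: $-55505$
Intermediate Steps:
$j{\left(N,l \right)} = 2 + 2 l$
$U{\left(t \right)} = -4 - t$
$R{\left(v,c \right)} = v \left(8 + 2 v\right)$ ($R{\left(v,c \right)} = \left(-4 - v\right) \left(2 + 2 \left(-2\right)\right) v = \left(-4 - v\right) \left(2 - 4\right) v = \left(-4 - v\right) \left(-2\right) v = \left(8 + 2 v\right) v = v \left(8 + 2 v\right)$)
$R{\left(13,15 \right)} \left(-125\right) - 255 = 2 \cdot 13 \left(4 + 13\right) \left(-125\right) - 255 = 2 \cdot 13 \cdot 17 \left(-125\right) - 255 = 442 \left(-125\right) - 255 = -55250 - 255 = -55505$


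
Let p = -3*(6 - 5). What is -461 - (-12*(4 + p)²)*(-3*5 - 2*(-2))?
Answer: -593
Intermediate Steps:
p = -3 (p = -3*1 = -3)
-461 - (-12*(4 + p)²)*(-3*5 - 2*(-2)) = -461 - (-12*(4 - 3)²)*(-3*5 - 2*(-2)) = -461 - (-12*1²)*(-15 + 4) = -461 - (-12*1)*(-11) = -461 - (-12)*(-11) = -461 - 1*132 = -461 - 132 = -593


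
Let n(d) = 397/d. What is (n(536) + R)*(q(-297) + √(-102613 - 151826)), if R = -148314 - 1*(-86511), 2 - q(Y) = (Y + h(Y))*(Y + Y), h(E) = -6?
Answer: 1490504864945/134 - 99378033*I*√28271/536 ≈ 1.1123e+10 - 3.1174e+7*I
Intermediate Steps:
q(Y) = 2 - 2*Y*(-6 + Y) (q(Y) = 2 - (Y - 6)*(Y + Y) = 2 - (-6 + Y)*2*Y = 2 - 2*Y*(-6 + Y))
R = -61803 (R = -148314 + 86511 = -61803)
(n(536) + R)*(q(-297) + √(-102613 - 151826)) = (397/536 - 61803)*((2 - 2*(-297)² + 12*(-297)) + √(-102613 - 151826)) = (397*(1/536) - 61803)*((2 - 2*88209 - 3564) + √(-254439)) = (397/536 - 61803)*((2 - 176418 - 3564) + 3*I*√28271) = -33126011*(-179980 + 3*I*√28271)/536 = 1490504864945/134 - 99378033*I*√28271/536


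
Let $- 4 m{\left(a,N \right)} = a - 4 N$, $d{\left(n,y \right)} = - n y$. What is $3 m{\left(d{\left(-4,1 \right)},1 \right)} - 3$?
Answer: $-3$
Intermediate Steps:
$d{\left(n,y \right)} = - n y$
$m{\left(a,N \right)} = N - \frac{a}{4}$ ($m{\left(a,N \right)} = - \frac{a - 4 N}{4} = N - \frac{a}{4}$)
$3 m{\left(d{\left(-4,1 \right)},1 \right)} - 3 = 3 \left(1 - \frac{\left(-1\right) \left(-4\right) 1}{4}\right) - 3 = 3 \left(1 - 1\right) - 3 = 3 \cdot 0 - 3 = 0 - 3 = -3$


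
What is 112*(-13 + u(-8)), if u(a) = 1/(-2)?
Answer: -1512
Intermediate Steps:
u(a) = -½
112*(-13 + u(-8)) = 112*(-13 - ½) = 112*(-27/2) = -1512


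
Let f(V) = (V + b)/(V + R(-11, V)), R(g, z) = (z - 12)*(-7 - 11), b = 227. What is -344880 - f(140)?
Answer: -746319953/2164 ≈ -3.4488e+5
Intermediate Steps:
R(g, z) = 216 - 18*z (R(g, z) = (-12 + z)*(-18) = 216 - 18*z)
f(V) = (227 + V)/(216 - 17*V) (f(V) = (V + 227)/(V + (216 - 18*V)) = (227 + V)/(216 - 17*V))
-344880 - f(140) = -344880 - (-227 - 1*140)/(-216 + 17*140) = -344880 - (-227 - 140)/(-216 + 2380) = -344880 - (-367)/2164 = -344880 - 1*(-367/2164) = -344880 + 367/2164 = -746319953/2164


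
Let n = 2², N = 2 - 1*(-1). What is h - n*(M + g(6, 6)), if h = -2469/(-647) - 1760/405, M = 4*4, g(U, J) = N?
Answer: -4010687/52407 ≈ -76.530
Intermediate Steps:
N = 3 (N = 2 + 1 = 3)
n = 4
g(U, J) = 3
M = 16
h = -27755/52407 (h = -2469*(-1/647) - 1760*1/405 = 2469/647 - 352/81 = -27755/52407 ≈ -0.52960)
h - n*(M + g(6, 6)) = -27755/52407 - 4*(16 + 3) = -27755/52407 - 4*19 = -27755/52407 - 1*76 = -27755/52407 - 76 = -4010687/52407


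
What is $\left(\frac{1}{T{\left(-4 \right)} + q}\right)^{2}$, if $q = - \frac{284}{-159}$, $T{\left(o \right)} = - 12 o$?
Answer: $\frac{25281}{62663056} \approx 0.00040344$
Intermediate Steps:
$q = \frac{284}{159}$ ($q = \left(-284\right) \left(- \frac{1}{159}\right) = \frac{284}{159} \approx 1.7862$)
$\left(\frac{1}{T{\left(-4 \right)} + q}\right)^{2} = \left(\frac{1}{\left(-12\right) \left(-4\right) + \frac{284}{159}}\right)^{2} = \left(\frac{1}{48 + \frac{284}{159}}\right)^{2} = \left(\frac{1}{\frac{7916}{159}}\right)^{2} = \left(\frac{159}{7916}\right)^{2} = \frac{25281}{62663056}$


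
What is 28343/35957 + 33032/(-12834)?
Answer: -411988781/230736069 ≈ -1.7855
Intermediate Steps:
28343/35957 + 33032/(-12834) = 28343*(1/35957) + 33032*(-1/12834) = 28343/35957 - 16516/6417 = -411988781/230736069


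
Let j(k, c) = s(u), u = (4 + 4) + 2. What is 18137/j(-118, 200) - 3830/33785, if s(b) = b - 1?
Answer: 122544815/60813 ≈ 2015.1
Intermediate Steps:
u = 10 (u = 8 + 2 = 10)
s(b) = -1 + b
j(k, c) = 9 (j(k, c) = -1 + 10 = 9)
18137/j(-118, 200) - 3830/33785 = 18137/9 - 3830/33785 = 18137*(1/9) - 3830*1/33785 = 18137/9 - 766/6757 = 122544815/60813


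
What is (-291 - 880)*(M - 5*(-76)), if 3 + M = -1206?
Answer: 970759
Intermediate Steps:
M = -1209 (M = -3 - 1206 = -1209)
(-291 - 880)*(M - 5*(-76)) = (-291 - 880)*(-1209 - 5*(-76)) = -1171*(-1209 + 380) = -1171*(-829) = 970759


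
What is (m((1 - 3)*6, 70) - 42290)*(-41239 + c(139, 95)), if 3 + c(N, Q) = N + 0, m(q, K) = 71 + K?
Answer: 1732450347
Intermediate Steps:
c(N, Q) = -3 + N (c(N, Q) = -3 + (N + 0) = -3 + N)
(m((1 - 3)*6, 70) - 42290)*(-41239 + c(139, 95)) = ((71 + 70) - 42290)*(-41239 + (-3 + 139)) = (141 - 42290)*(-41239 + 136) = -42149*(-41103) = 1732450347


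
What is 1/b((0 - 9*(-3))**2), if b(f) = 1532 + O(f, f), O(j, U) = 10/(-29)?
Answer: 29/44418 ≈ 0.00065289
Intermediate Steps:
O(j, U) = -10/29 (O(j, U) = 10*(-1/29) = -10/29)
b(f) = 44418/29 (b(f) = 1532 - 10/29 = 44418/29)
1/b((0 - 9*(-3))**2) = 1/(44418/29) = 29/44418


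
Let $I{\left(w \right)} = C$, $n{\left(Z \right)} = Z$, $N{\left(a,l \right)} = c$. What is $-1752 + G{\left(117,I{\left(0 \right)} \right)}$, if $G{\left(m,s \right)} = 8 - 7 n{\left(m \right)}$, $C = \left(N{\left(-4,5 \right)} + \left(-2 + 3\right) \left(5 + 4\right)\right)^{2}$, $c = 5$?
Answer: $-2563$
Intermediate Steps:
$N{\left(a,l \right)} = 5$
$C = 196$ ($C = \left(5 + \left(-2 + 3\right) \left(5 + 4\right)\right)^{2} = \left(5 + 1 \cdot 9\right)^{2} = \left(5 + 9\right)^{2} = 14^{2} = 196$)
$I{\left(w \right)} = 196$
$G{\left(m,s \right)} = 8 - 7 m$
$-1752 + G{\left(117,I{\left(0 \right)} \right)} = -1752 + \left(8 - 819\right) = -1752 - 811 = -2563$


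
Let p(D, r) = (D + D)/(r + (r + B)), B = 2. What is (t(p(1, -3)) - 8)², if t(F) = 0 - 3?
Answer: 121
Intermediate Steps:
p(D, r) = 2*D/(2 + 2*r) (p(D, r) = (D + D)/(r + (r + 2)) = (2*D)/(r + (2 + r)) = (2*D)/(2 + 2*r) = 2*D/(2 + 2*r))
t(F) = -3
(t(p(1, -3)) - 8)² = (-3 - 8)² = (-11)² = 121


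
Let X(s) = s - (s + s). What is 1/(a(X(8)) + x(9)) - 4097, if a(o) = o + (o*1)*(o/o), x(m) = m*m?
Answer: -266304/65 ≈ -4097.0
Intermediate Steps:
X(s) = -s (X(s) = s - 2*s = -s)
x(m) = m²
a(o) = 2*o (a(o) = o + o*1 = o + o = 2*o)
1/(a(X(8)) + x(9)) - 4097 = 1/(2*(-1*8) + 9²) - 4097 = 1/(2*(-8) + 81) - 4097 = 1/(-16 + 81) - 4097 = 1/65 - 4097 = -266304/65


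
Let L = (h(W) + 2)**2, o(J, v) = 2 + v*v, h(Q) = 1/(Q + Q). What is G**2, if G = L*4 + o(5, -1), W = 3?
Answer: 38416/81 ≈ 474.27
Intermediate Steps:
h(Q) = 1/(2*Q)
o(J, v) = 2 + v**2
L = 169/36 (L = ((1/2)/3 + 2)**2 = ((1/2)*(1/3) + 2)**2 = (1/6 + 2)**2 = (13/6)**2 = 169/36 ≈ 4.6944)
G = 196/9 (G = (169/36)*4 + (2 + (-1)**2) = 169/9 + (2 + 1) = 169/9 + 3 = 196/9 ≈ 21.778)
G**2 = (196/9)**2 = 38416/81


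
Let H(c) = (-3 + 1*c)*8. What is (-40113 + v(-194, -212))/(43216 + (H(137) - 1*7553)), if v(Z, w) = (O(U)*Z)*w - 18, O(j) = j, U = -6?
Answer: -95633/12245 ≈ -7.8100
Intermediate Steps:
v(Z, w) = -18 - 6*Z*w (v(Z, w) = (-6*Z)*w - 18 = -6*Z*w - 18 = -18 - 6*Z*w)
H(c) = -24 + 8*c (H(c) = (-3 + c)*8 = -24 + 8*c)
(-40113 + v(-194, -212))/(43216 + (H(137) - 1*7553)) = (-40113 + (-18 - 6*(-194)*(-212)))/(43216 + ((-24 + 8*137) - 1*7553)) = (-40113 + (-18 - 246768))/(43216 + ((-24 + 1096) - 7553)) = (-40113 - 246786)/(43216 + (1072 - 7553)) = -286899/(43216 - 6481) = -286899/36735 = -286899*1/36735 = -95633/12245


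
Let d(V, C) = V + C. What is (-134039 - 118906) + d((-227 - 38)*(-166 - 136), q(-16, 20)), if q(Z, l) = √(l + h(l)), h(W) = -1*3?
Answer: -172915 + √17 ≈ -1.7291e+5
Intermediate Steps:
h(W) = -3
q(Z, l) = √(-3 + l) (q(Z, l) = √(l - 3) = √(-3 + l))
d(V, C) = C + V
(-134039 - 118906) + d((-227 - 38)*(-166 - 136), q(-16, 20)) = (-134039 - 118906) + (√(-3 + 20) + (-227 - 38)*(-166 - 136)) = -252945 + (√17 - 265*(-302)) = -252945 + (√17 + 80030) = -252945 + (80030 + √17) = -172915 + √17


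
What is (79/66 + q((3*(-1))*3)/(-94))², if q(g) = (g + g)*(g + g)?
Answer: 48706441/9622404 ≈ 5.0618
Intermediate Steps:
q(g) = 4*g² (q(g) = (2*g)*(2*g) = 4*g²)
(79/66 + q((3*(-1))*3)/(-94))² = (79/66 + (4*((3*(-1))*3)²)/(-94))² = (79*(1/66) + (4*(-3*3)²)*(-1/94))² = (79/66 + (4*(-9)²)*(-1/94))² = (79/66 + (4*81)*(-1/94))² = (79/66 + 324*(-1/94))² = (79/66 - 162/47)² = (-6979/3102)² = 48706441/9622404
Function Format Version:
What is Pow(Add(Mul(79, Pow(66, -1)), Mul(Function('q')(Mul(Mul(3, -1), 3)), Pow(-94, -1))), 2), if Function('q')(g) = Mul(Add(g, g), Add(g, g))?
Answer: Rational(48706441, 9622404) ≈ 5.0618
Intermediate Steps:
Function('q')(g) = Mul(4, Pow(g, 2)) (Function('q')(g) = Mul(Mul(2, g), Mul(2, g)) = Mul(4, Pow(g, 2)))
Pow(Add(Mul(79, Pow(66, -1)), Mul(Function('q')(Mul(Mul(3, -1), 3)), Pow(-94, -1))), 2) = Pow(Add(Mul(79, Pow(66, -1)), Mul(Mul(4, Pow(Mul(Mul(3, -1), 3), 2)), Pow(-94, -1))), 2) = Pow(Add(Mul(79, Rational(1, 66)), Mul(Mul(4, Pow(Mul(-3, 3), 2)), Rational(-1, 94))), 2) = Pow(Add(Rational(79, 66), Mul(Mul(4, Pow(-9, 2)), Rational(-1, 94))), 2) = Pow(Add(Rational(79, 66), Mul(Mul(4, 81), Rational(-1, 94))), 2) = Pow(Add(Rational(79, 66), Mul(324, Rational(-1, 94))), 2) = Pow(Add(Rational(79, 66), Rational(-162, 47)), 2) = Pow(Rational(-6979, 3102), 2) = Rational(48706441, 9622404)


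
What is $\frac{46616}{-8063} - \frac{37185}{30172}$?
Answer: $- \frac{1706320607}{243276836} \approx -7.0139$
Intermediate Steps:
$\frac{46616}{-8063} - \frac{37185}{30172} = 46616 \left(- \frac{1}{8063}\right) - \frac{37185}{30172} = - \frac{46616}{8063} - \frac{37185}{30172} = - \frac{1706320607}{243276836}$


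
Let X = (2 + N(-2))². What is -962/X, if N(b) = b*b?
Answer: -481/18 ≈ -26.722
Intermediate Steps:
N(b) = b²
X = 36 (X = (2 + (-2)²)² = (2 + 4)² = 6² = 36)
-962/X = -962/36 = -962*1/36 = -481/18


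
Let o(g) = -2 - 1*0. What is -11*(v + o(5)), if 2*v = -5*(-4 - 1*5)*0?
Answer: 22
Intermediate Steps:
o(g) = -2 (o(g) = -2 + 0 = -2)
v = 0 (v = (-5*(-4 - 1*5)*0)/2 = (-5*(-4 - 5)*0)/2 = (-5*(-9)*0)/2 = (45*0)/2 = (1/2)*0 = 0)
-11*(v + o(5)) = -11*(0 - 2) = -11*(-2) = 22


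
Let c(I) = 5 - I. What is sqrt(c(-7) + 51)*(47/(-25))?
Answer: -141*sqrt(7)/25 ≈ -14.922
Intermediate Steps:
sqrt(c(-7) + 51)*(47/(-25)) = sqrt((5 - 1*(-7)) + 51)*(47/(-25)) = sqrt((5 + 7) + 51)*(47*(-1/25)) = sqrt(12 + 51)*(-47/25) = sqrt(63)*(-47/25) = (3*sqrt(7))*(-47/25) = -141*sqrt(7)/25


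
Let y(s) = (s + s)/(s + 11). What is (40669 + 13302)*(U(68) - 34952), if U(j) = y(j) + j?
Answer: -148727884700/79 ≈ -1.8826e+9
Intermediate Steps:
y(s) = 2*s/(11 + s) (y(s) = (2*s)/(11 + s) = 2*s/(11 + s))
U(j) = j + 2*j/(11 + j) (U(j) = 2*j/(11 + j) + j = j + 2*j/(11 + j))
(40669 + 13302)*(U(68) - 34952) = (40669 + 13302)*(68*(13 + 68)/(11 + 68) - 34952) = 53971*(68*81/79 - 34952) = 53971*(68*(1/79)*81 - 34952) = 53971*(5508/79 - 34952) = 53971*(-2755700/79) = -148727884700/79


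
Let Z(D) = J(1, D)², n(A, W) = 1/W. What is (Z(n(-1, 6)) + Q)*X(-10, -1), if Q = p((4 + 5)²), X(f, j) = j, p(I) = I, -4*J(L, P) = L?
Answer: -1297/16 ≈ -81.063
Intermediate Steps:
J(L, P) = -L/4
Z(D) = 1/16 (Z(D) = (-¼*1)² = (-¼)² = 1/16)
Q = 81 (Q = (4 + 5)² = 9² = 81)
(Z(n(-1, 6)) + Q)*X(-10, -1) = (1/16 + 81)*(-1) = (1297/16)*(-1) = -1297/16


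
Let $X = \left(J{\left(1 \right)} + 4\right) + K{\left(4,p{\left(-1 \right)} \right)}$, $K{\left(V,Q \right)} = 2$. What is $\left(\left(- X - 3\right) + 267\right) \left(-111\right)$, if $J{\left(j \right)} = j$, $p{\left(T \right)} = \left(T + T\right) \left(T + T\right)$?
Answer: $-28527$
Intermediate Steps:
$p{\left(T \right)} = 4 T^{2}$ ($p{\left(T \right)} = 2 T 2 T = 4 T^{2}$)
$X = 7$ ($X = \left(1 + 4\right) + 2 = 5 + 2 = 7$)
$\left(\left(- X - 3\right) + 267\right) \left(-111\right) = \left(\left(\left(-1\right) 7 - 3\right) + 267\right) \left(-111\right) = \left(\left(-7 - 3\right) + 267\right) \left(-111\right) = \left(-10 + 267\right) \left(-111\right) = 257 \left(-111\right) = -28527$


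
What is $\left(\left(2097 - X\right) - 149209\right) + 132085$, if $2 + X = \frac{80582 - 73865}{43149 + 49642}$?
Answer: $- \frac{1394191492}{92791} \approx -15025.0$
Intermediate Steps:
$X = - \frac{178865}{92791}$ ($X = -2 + \frac{80582 - 73865}{43149 + 49642} = -2 + \frac{6717}{92791} = - \frac{178865}{92791} \approx -1.9276$)
$\left(\left(2097 - X\right) - 149209\right) + 132085 = \left(\left(2097 - - \frac{178865}{92791}\right) - 149209\right) + 132085 = \left(\left(2097 + \frac{178865}{92791}\right) - 149209\right) + 132085 = \left(\frac{194761592}{92791} - 149209\right) + 132085 = - \frac{13650490727}{92791} + 132085 = - \frac{1394191492}{92791}$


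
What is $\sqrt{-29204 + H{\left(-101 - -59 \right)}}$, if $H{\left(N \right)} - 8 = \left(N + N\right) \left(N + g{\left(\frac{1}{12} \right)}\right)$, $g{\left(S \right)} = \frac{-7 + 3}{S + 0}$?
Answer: $6 i \sqrt{601} \approx 147.09 i$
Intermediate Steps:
$g{\left(S \right)} = - \frac{4}{S}$
$H{\left(N \right)} = 8 + 2 N \left(-48 + N\right)$ ($H{\left(N \right)} = 8 + \left(N + N\right) \left(N - \frac{4}{\frac{1}{12}}\right) = 8 + 2 N \left(N - 4 \frac{1}{\frac{1}{12}}\right) = 8 + 2 N \left(N - 48\right) = 8 + 2 N \left(-48 + N\right)$)
$\sqrt{-29204 + H{\left(-101 - -59 \right)}} = \sqrt{-29204 + \left(8 - 96 \left(-101 - -59\right) + 2 \left(-101 - -59\right)^{2}\right)} = \sqrt{-29204 + \left(8 - 96 \left(-101 + 59\right) + 2 \left(-101 + 59\right)^{2}\right)} = \sqrt{-29204 + \left(8 - -4032 + 2 \left(-42\right)^{2}\right)} = \sqrt{-29204 + \left(8 + 4032 + 2 \cdot 1764\right)} = \sqrt{-29204 + \left(8 + 4032 + 3528\right)} = \sqrt{-29204 + 7568} = \sqrt{-21636} = 6 i \sqrt{601}$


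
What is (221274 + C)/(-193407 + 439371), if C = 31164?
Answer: 42073/40994 ≈ 1.0263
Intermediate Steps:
(221274 + C)/(-193407 + 439371) = (221274 + 31164)/(-193407 + 439371) = 252438/245964 = 252438*(1/245964) = 42073/40994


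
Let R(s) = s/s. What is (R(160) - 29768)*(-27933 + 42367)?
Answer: -429656878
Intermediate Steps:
R(s) = 1
(R(160) - 29768)*(-27933 + 42367) = (1 - 29768)*(-27933 + 42367) = -29767*14434 = -429656878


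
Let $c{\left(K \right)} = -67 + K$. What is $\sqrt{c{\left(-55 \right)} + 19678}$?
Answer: $2 \sqrt{4889} \approx 139.84$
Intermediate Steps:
$\sqrt{c{\left(-55 \right)} + 19678} = \sqrt{\left(-67 - 55\right) + 19678} = \sqrt{-122 + 19678} = \sqrt{19556} = 2 \sqrt{4889}$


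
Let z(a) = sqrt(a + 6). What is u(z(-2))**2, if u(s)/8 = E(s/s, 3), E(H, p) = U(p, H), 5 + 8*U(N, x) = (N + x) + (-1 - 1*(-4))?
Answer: 4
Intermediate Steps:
U(N, x) = -1/4 + N/8 + x/8 (U(N, x) = -5/8 + ((N + x) + (-1 - 1*(-4)))/8 = -5/8 + ((N + x) + (-1 + 4))/8 = -5/8 + ((N + x) + 3)/8 = -5/8 + (3 + N + x)/8 = -5/8 + (3/8 + N/8 + x/8) = -1/4 + N/8 + x/8)
E(H, p) = -1/4 + H/8 + p/8 (E(H, p) = -1/4 + p/8 + H/8 = -1/4 + H/8 + p/8)
z(a) = sqrt(6 + a)
u(s) = 2 (u(s) = 8*(-1/4 + (s/s)/8 + (1/8)*3) = 8*(-1/4 + (1/8)*1 + 3/8) = 8*(-1/4 + 1/8 + 3/8) = 8*(1/4) = 2)
u(z(-2))**2 = 2**2 = 4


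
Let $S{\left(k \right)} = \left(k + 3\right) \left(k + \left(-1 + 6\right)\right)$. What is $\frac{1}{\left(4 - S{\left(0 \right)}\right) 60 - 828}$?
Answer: $- \frac{1}{1488} \approx -0.00067204$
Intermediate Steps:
$S{\left(k \right)} = \left(3 + k\right) \left(5 + k\right)$ ($S{\left(k \right)} = \left(3 + k\right) \left(k + 5\right) = \left(3 + k\right) \left(5 + k\right)$)
$\frac{1}{\left(4 - S{\left(0 \right)}\right) 60 - 828} = \frac{1}{\left(4 - \left(15 + 0^{2} + 8 \cdot 0\right)\right) 60 - 828} = \frac{1}{\left(4 - \left(15 + 0 + 0\right)\right) 60 - 828} = \frac{1}{\left(4 - 15\right) 60 - 828} = \frac{1}{\left(-11\right) 60 - 828} = \frac{1}{-660 - 828} = \frac{1}{-1488} = - \frac{1}{1488}$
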